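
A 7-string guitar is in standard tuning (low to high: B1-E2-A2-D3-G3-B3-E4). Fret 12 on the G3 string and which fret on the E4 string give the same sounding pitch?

3

G3 at fret 12 is G3 + 12 semitones = G4.
The open E4 string is 9 semitones above the open G3, so the same pitch on the E4 string lies at fret 12 − 9 = 3.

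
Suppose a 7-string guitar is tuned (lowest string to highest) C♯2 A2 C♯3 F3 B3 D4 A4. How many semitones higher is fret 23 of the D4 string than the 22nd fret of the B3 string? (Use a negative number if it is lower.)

D4 at fret 23 → C♯6 (MIDI 85); B3 at fret 22 → A5 (MIDI 81).
85 − 81 = 4, so the two pitches are 4 semitones apart.

4 semitones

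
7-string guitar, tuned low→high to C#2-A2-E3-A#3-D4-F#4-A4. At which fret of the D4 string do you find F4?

F4 is 3 semitones above the open D4 (D–D#–E–F), so it sits at fret 3.

3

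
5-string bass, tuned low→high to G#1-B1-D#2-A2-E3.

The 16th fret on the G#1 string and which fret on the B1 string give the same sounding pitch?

13

Fret 16 on G#1 is MIDI 32 + 16 = 48 (C3). On the B1 string (open MIDI 35), that pitch is 48 − 35 = fret 13.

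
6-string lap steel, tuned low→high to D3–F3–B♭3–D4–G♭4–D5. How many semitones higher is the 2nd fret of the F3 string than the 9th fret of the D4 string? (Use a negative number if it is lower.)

-16 semitones

F3 at fret 2 → G3 (MIDI 55); D4 at fret 9 → B4 (MIDI 71).
55 − 71 = -16, so the two pitches are 16 semitones apart.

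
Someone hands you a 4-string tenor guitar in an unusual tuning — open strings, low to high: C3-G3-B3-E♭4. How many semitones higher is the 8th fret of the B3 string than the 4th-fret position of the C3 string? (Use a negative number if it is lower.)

15 semitones

B3 at fret 8 → G4 (MIDI 67); C3 at fret 4 → E3 (MIDI 52).
67 − 52 = 15, so the two pitches are 15 semitones apart.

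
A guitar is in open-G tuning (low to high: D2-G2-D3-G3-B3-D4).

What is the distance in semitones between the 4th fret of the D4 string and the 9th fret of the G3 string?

2 semitones

D4 at fret 4 → F#4 (MIDI 66); G3 at fret 9 → E4 (MIDI 64).
66 − 64 = 2, so the two pitches are 2 semitones apart, with F#4 the higher.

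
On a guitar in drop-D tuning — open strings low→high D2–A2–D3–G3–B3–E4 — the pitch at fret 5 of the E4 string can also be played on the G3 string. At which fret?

E4 at fret 5 is E4 + 5 semitones = A4.
The open G3 string is 9 semitones below the open E4, so the same pitch on the G3 string lies at fret 5 + 9 = 14.

14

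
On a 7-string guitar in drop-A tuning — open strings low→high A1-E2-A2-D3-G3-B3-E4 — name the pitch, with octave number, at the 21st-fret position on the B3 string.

The open B3 string plus 21 semitones: B–C–C#–D–…–F#–G–G#.
The walk passes from B into C 2 times, so the octave number goes from 3 to 5.

G#5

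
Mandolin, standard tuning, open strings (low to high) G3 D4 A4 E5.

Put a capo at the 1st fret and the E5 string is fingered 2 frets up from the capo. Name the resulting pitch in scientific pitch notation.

The capo raises the open E5 by 1 semitone to F5; fretting 2 more gives E5 + 1 + 2 = E5 + 3 semitones = G5.

G5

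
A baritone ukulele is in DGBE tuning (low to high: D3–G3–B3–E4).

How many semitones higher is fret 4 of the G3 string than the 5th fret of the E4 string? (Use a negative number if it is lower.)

-10 semitones

G3 at fret 4 → B3 (MIDI 59); E4 at fret 5 → A4 (MIDI 69).
59 − 69 = -10, so the two pitches are 10 semitones apart.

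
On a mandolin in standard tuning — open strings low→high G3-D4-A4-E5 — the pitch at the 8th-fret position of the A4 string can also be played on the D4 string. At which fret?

15

A4 at fret 8 is A4 + 8 semitones = F5.
The open D4 string is 7 semitones below the open A4, so the same pitch on the D4 string lies at fret 8 + 7 = 15.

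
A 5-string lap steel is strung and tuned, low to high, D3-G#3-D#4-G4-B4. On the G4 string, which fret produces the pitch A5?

A5 is 14 semitones above the open G4 (G–G#–A–A#–…–G–G#–A), so it sits at fret 14.

14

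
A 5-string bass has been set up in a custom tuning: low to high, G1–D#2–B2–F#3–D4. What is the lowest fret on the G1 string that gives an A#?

From G1, count semitones up the chromatic scale until reaching A#: G–G#–A–A# — 3 steps.

3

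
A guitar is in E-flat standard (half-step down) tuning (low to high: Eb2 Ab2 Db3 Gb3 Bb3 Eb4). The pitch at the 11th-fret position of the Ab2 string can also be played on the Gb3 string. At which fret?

Fret 11 on Ab2 is MIDI 44 + 11 = 55 (G3). On the Gb3 string (open MIDI 54), that pitch is 55 − 54 = fret 1.

1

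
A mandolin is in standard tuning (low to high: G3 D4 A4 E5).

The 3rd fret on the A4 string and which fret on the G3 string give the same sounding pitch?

A4 at fret 3 is A4 + 3 semitones = C5.
The open G3 string is 14 semitones below the open A4, so the same pitch on the G3 string lies at fret 3 + 14 = 17.

17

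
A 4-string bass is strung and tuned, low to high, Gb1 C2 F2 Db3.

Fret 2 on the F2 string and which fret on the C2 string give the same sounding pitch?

F2 at fret 2 is F2 + 2 semitones = G2.
The open C2 string is 5 semitones below the open F2, so the same pitch on the C2 string lies at fret 2 + 5 = 7.

7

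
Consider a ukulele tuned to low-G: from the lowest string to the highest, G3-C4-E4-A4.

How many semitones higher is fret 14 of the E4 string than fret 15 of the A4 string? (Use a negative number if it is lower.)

-6 semitones

E4 at fret 14 → F#5 (MIDI 78); A4 at fret 15 → C6 (MIDI 84).
78 − 84 = -6, so the two pitches are 6 semitones apart.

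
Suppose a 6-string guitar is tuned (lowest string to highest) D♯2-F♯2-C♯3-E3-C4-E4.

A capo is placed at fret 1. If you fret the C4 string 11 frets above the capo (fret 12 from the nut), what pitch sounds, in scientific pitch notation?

C5

The capo raises the open C4 by 1 semitone to C♯4; fretting 11 more gives C4 + 1 + 11 = C4 + 12 semitones = C5.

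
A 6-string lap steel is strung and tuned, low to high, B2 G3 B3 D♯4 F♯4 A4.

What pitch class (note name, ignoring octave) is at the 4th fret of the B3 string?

The open B3 string plus 4 semitones: B–C–C#–D–D#.

D♯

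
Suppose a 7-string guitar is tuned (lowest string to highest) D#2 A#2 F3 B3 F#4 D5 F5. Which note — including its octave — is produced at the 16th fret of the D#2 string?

G3

D#2 is MIDI 39. Adding 16 gives 55, which is G3.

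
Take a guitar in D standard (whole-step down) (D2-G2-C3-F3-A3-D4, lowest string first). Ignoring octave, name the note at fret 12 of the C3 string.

C3 is MIDI 48. Adding 12 gives 60; 60 mod 12 = 0, i.e. C.

C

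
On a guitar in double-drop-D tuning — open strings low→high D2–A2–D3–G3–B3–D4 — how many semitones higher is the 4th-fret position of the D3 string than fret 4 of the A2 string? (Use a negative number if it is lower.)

D3 at fret 4 → F♯3 (MIDI 54); A2 at fret 4 → C♯3 (MIDI 49).
54 − 49 = 5, so the two pitches are 5 semitones apart.

5 semitones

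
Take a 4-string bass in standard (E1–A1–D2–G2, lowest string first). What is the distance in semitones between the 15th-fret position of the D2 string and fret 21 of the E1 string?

D2 at fret 15 → F3 (MIDI 53); E1 at fret 21 → C#3 (MIDI 49).
53 − 49 = 4, so the two pitches are 4 semitones apart, with F3 the higher.

4 semitones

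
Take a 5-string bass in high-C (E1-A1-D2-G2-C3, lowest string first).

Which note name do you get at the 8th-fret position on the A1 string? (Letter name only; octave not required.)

Each fret is one semitone, so A1 + 8 = F.

F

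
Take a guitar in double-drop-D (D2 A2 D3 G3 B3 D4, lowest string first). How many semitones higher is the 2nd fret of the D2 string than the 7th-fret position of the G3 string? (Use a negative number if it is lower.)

D2 at fret 2 → E2 (MIDI 40); G3 at fret 7 → D4 (MIDI 62).
40 − 62 = -22, so the two pitches are 22 semitones apart.

-22 semitones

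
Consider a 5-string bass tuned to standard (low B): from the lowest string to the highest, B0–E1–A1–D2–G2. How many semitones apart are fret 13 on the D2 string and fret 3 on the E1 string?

20 semitones

D2 at fret 13 → D#3 (MIDI 51); E1 at fret 3 → G1 (MIDI 31).
51 − 31 = 20, so the two pitches are 20 semitones apart, with D#3 the higher.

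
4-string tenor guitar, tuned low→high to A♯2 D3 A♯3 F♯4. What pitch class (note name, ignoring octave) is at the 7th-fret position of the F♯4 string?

C♯

F♯4 is MIDI 66. Adding 7 gives 73; 73 mod 12 = 1, i.e. C♯.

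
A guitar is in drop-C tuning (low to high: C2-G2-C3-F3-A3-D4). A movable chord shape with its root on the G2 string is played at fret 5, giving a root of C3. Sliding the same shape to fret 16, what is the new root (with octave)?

Moving from fret 5 to fret 16 shifts the root by 11 semitones.
C3 up 11 semitones is B3.

B3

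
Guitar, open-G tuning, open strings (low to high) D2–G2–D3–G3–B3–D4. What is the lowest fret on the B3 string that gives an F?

6

From B3, count semitones up the chromatic scale until reaching F: B–C–C#–D–D#–E–F — 6 steps.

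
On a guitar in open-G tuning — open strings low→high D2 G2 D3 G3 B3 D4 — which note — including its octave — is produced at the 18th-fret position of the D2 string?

G#3

D2 is MIDI 38. Adding 18 gives 56, which is G#3.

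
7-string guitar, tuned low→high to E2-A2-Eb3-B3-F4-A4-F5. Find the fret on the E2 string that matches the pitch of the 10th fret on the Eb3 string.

21

Eb3 at fret 10 is Eb3 + 10 semitones = Db4.
The open E2 string is 11 semitones below the open Eb3, so the same pitch on the E2 string lies at fret 10 + 11 = 21.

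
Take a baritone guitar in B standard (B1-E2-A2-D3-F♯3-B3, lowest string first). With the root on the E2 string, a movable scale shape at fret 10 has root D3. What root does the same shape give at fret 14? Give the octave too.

F♯3

Moving from fret 10 to fret 14 shifts the root by 4 semitones.
D3 up 4 semitones is F♯3.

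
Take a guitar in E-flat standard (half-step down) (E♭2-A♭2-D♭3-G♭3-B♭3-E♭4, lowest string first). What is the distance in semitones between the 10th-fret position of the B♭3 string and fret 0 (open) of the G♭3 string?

14 semitones

B♭3 at fret 10 → A♭4 (MIDI 68); G♭3 at fret 0 → G♭3 (MIDI 54).
68 − 54 = 14, so the two pitches are 14 semitones apart, with A♭4 the higher.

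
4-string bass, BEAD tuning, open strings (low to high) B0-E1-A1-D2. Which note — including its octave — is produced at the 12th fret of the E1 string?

E2

Each fret is one semitone, so E1 + 12 = E2.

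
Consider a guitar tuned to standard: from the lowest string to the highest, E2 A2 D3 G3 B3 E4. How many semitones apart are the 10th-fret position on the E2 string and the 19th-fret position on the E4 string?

33 semitones

E2 at fret 10 → D3 (MIDI 50); E4 at fret 19 → B5 (MIDI 83).
50 − 83 = -33, so the two pitches are 33 semitones apart, with B5 the higher.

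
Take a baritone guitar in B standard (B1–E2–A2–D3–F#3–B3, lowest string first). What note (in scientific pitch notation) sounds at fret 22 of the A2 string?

Each fret is one semitone, so A2 + 22 = G4.

G4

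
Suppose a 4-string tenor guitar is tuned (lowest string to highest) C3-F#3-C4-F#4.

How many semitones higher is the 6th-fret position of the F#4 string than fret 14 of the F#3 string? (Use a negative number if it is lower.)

F#4 at fret 6 → C5 (MIDI 72); F#3 at fret 14 → G#4 (MIDI 68).
72 − 68 = 4, so the two pitches are 4 semitones apart.

4 semitones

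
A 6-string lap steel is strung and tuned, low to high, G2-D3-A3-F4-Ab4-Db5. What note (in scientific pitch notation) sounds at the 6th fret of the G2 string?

G2 is MIDI 43. Adding 6 gives 49, which is Db3.
(Equivalently spelled C#3.)

Db3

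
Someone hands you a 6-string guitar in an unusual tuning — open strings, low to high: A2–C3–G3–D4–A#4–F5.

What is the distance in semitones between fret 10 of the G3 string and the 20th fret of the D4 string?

17 semitones

G3 at fret 10 → F4 (MIDI 65); D4 at fret 20 → A#5 (MIDI 82).
65 − 82 = -17, so the two pitches are 17 semitones apart, with A#5 the higher.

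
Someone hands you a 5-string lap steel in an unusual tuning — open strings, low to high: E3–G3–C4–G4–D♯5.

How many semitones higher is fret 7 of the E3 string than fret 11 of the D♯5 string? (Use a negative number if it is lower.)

E3 at fret 7 → B3 (MIDI 59); D♯5 at fret 11 → D6 (MIDI 86).
59 − 86 = -27, so the two pitches are 27 semitones apart.

-27 semitones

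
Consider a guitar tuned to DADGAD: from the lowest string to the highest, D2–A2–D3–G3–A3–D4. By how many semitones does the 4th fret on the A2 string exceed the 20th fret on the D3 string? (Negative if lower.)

-21 semitones

A2 at fret 4 → C♯3 (MIDI 49); D3 at fret 20 → A♯4 (MIDI 70).
49 − 70 = -21, so the two pitches are 21 semitones apart.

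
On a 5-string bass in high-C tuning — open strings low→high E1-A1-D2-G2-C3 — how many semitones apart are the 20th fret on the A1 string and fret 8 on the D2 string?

A1 at fret 20 → F3 (MIDI 53); D2 at fret 8 → A#2 (MIDI 46).
53 − 46 = 7, so the two pitches are 7 semitones apart, with F3 the higher.

7 semitones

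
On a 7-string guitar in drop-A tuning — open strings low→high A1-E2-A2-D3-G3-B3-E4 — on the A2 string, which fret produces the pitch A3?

A3 is 12 semitones above the open A2 (A–A#–B–C–…–G–G#–A), so it sits at fret 12.

12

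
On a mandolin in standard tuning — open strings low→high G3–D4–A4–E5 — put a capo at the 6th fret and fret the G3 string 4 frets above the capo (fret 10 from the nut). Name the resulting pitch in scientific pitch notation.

F4

The capo raises the open G3 by 6 semitones to C♯4; fretting 4 more gives G3 + 6 + 4 = G3 + 10 semitones = F4.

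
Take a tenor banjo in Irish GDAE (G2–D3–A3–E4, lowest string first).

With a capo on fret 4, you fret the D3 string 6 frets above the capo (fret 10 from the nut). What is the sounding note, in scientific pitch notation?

C4

The capo raises the open D3 by 4 semitones to F#3; fretting 6 more gives D3 + 4 + 6 = D3 + 10 semitones = C4.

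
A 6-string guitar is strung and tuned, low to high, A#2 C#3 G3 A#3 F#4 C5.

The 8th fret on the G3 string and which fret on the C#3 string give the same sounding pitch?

14

G3 at fret 8 is G3 + 8 semitones = D#4.
The open C#3 string is 6 semitones below the open G3, so the same pitch on the C#3 string lies at fret 8 + 6 = 14.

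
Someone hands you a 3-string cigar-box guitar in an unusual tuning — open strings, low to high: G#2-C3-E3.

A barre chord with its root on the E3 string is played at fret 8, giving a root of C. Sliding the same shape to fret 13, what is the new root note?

F

Moving from fret 8 to fret 13 shifts the root by 5 semitones.
C up 5 semitones is F.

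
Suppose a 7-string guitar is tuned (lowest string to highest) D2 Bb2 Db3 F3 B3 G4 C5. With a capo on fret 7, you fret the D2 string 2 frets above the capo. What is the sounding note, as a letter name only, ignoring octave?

B

The capo raises the open D2 by 7 semitones to A2; fretting 2 more gives D2 + 7 + 2 = D2 + 9 semitones, landing on B.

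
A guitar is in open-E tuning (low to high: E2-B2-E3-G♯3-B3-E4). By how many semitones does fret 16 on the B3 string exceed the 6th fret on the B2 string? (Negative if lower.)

22 semitones

B3 at fret 16 → D♯5 (MIDI 75); B2 at fret 6 → F3 (MIDI 53).
75 − 53 = 22, so the two pitches are 22 semitones apart.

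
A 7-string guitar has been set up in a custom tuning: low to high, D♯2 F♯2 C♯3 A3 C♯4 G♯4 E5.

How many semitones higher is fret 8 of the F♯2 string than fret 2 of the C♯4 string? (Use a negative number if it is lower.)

F♯2 at fret 8 → D3 (MIDI 50); C♯4 at fret 2 → D♯4 (MIDI 63).
50 − 63 = -13, so the two pitches are 13 semitones apart.

-13 semitones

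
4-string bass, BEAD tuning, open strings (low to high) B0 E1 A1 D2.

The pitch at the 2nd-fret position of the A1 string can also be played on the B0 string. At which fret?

A1 at fret 2 is A1 + 2 semitones = B1.
The open B0 string is 10 semitones below the open A1, so the same pitch on the B0 string lies at fret 2 + 10 = 12.

12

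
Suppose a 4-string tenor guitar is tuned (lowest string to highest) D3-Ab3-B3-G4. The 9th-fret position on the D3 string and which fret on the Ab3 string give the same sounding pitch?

D3 at fret 9 is D3 + 9 semitones = B3.
The open Ab3 string is 6 semitones above the open D3, so the same pitch on the Ab3 string lies at fret 9 − 6 = 3.

3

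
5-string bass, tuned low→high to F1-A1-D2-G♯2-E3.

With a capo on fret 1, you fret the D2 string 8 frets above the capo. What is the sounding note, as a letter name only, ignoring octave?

The capo raises the open D2 by 1 semitone to D♯2; fretting 8 more gives D2 + 1 + 8 = D2 + 9 semitones, landing on B.

B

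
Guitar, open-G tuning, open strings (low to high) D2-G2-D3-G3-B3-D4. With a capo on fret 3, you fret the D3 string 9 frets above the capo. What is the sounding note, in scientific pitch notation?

D4

The capo raises the open D3 by 3 semitones to F3; fretting 9 more gives D3 + 3 + 9 = D3 + 12 semitones = D4.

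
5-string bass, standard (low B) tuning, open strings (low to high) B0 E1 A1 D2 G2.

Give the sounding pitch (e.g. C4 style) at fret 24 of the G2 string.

The open G2 string plus 24 semitones: G–G#–A–A#–…–F–F#–G.
The walk passes from B into C 2 times, so the octave number goes from 2 to 4.

G4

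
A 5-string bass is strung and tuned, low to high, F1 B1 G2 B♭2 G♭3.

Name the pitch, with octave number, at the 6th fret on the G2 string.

G2 is MIDI 43. Adding 6 gives 49, which is D♭3.

D♭3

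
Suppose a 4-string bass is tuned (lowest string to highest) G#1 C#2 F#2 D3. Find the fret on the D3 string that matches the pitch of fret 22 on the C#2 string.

Fret 22 on C#2 is MIDI 37 + 22 = 59 (B3). On the D3 string (open MIDI 50), that pitch is 59 − 50 = fret 9.

9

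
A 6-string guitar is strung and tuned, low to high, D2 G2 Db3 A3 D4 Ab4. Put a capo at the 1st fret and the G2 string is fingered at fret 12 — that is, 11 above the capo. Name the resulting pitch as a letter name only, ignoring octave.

The capo raises the open G2 by 1 semitone to Ab2; fretting 11 more gives G2 + 1 + 11 = G2 + 12 semitones, landing on G.

G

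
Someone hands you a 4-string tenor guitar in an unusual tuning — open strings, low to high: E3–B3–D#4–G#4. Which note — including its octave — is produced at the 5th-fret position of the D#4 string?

The open D#4 string plus 5 semitones: D#–E–F–F#–G–G#.
No B→C boundary is crossed, so the octave stays at 4.

G#4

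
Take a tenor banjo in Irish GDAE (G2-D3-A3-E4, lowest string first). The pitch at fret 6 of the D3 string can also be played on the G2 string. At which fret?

Fret 6 on D3 is MIDI 50 + 6 = 56 (G#3). On the G2 string (open MIDI 43), that pitch is 56 − 43 = fret 13.

13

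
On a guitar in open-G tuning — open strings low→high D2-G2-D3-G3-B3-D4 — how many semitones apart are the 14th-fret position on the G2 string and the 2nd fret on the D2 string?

17 semitones

G2 at fret 14 → A3 (MIDI 57); D2 at fret 2 → E2 (MIDI 40).
57 − 40 = 17, so the two pitches are 17 semitones apart, with A3 the higher.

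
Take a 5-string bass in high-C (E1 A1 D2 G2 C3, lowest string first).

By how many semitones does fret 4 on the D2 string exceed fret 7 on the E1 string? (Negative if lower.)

7 semitones

D2 at fret 4 → F♯2 (MIDI 42); E1 at fret 7 → B1 (MIDI 35).
42 − 35 = 7, so the two pitches are 7 semitones apart.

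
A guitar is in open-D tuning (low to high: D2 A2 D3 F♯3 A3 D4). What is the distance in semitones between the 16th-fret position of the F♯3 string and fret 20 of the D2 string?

12 semitones

F♯3 at fret 16 → A♯4 (MIDI 70); D2 at fret 20 → A♯3 (MIDI 58).
70 − 58 = 12, so the two pitches are 12 semitones apart, with A♯4 the higher.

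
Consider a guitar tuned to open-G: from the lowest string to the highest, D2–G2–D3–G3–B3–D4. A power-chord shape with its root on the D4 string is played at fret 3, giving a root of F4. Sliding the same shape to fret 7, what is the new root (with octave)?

Moving from fret 3 to fret 7 shifts the root by 4 semitones.
F4 up 4 semitones is A4.

A4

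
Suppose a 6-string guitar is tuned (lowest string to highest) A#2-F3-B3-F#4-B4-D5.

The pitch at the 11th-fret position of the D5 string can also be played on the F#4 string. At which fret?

19

D5 at fret 11 is D5 + 11 semitones = C#6.
The open F#4 string is 8 semitones below the open D5, so the same pitch on the F#4 string lies at fret 11 + 8 = 19.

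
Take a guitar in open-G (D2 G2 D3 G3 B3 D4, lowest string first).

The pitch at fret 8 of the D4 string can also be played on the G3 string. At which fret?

15

D4 at fret 8 is D4 + 8 semitones = A#4.
The open G3 string is 7 semitones below the open D4, so the same pitch on the G3 string lies at fret 8 + 7 = 15.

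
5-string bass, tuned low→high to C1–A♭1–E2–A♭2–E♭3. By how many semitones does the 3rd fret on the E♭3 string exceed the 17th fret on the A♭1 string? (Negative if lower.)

E♭3 at fret 3 → G♭3 (MIDI 54); A♭1 at fret 17 → D♭3 (MIDI 49).
54 − 49 = 5, so the two pitches are 5 semitones apart.

5 semitones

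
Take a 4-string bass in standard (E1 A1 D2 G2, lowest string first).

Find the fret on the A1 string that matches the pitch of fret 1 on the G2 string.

11

Fret 1 on G2 is MIDI 43 + 1 = 44 (G♯2). On the A1 string (open MIDI 33), that pitch is 44 − 33 = fret 11.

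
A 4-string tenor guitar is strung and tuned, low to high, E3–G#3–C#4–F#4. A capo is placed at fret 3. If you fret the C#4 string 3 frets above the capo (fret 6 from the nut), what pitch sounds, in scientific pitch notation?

G4

The capo raises the open C#4 by 3 semitones to E4; fretting 3 more gives C#4 + 3 + 3 = C#4 + 6 semitones = G4.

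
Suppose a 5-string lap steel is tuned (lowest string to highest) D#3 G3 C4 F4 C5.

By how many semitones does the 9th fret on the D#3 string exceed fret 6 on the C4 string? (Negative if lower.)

D#3 at fret 9 → C4 (MIDI 60); C4 at fret 6 → F#4 (MIDI 66).
60 − 66 = -6, so the two pitches are 6 semitones apart.

-6 semitones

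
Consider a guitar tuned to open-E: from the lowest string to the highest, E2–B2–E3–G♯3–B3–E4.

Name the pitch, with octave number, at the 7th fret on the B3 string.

The open B3 string plus 7 semitones: B–C–C#–D–D#–E–F–F#.
The walk passes from B into C once, so the octave number goes from 3 to 4.
(Equivalently spelled G♭4.)

F♯4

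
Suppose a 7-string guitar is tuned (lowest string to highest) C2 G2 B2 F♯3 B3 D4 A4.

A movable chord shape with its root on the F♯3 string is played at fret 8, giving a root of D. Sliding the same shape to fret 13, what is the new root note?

Moving from fret 8 to fret 13 shifts the root by 5 semitones.
D up 5 semitones is G.

G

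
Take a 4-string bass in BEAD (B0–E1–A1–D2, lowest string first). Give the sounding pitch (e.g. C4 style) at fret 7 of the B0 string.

Each fret is one semitone, so B0 + 7 = F#1.

F#1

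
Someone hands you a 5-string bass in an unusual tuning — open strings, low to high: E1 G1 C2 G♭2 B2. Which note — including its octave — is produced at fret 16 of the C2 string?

Each fret is one semitone, so C2 + 16 = E3.

E3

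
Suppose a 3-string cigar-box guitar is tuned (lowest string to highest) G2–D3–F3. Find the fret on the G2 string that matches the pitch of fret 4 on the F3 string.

14

Fret 4 on F3 is MIDI 53 + 4 = 57 (A3). On the G2 string (open MIDI 43), that pitch is 57 − 43 = fret 14.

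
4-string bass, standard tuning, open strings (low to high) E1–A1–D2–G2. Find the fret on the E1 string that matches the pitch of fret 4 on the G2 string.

G2 at fret 4 is G2 + 4 semitones = B2.
The open E1 string is 15 semitones below the open G2, so the same pitch on the E1 string lies at fret 4 + 15 = 19.

19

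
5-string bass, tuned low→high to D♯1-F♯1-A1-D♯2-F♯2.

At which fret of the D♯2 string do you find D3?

D3 is 11 semitones above the open D♯2 (D#–E–F–F#–…–C–C#–D), so it sits at fret 11.

11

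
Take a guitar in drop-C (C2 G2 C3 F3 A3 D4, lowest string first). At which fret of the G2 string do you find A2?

A2 is 2 semitones above the open G2 (G–G#–A), so it sits at fret 2.

2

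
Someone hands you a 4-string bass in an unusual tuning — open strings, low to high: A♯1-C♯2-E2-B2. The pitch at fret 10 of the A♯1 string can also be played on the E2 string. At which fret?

4

Fret 10 on A♯1 is MIDI 34 + 10 = 44 (G♯2). On the E2 string (open MIDI 40), that pitch is 44 − 40 = fret 4.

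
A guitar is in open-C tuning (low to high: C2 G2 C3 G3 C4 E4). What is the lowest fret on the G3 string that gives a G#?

From G3, count semitones up the chromatic scale until reaching G#: G–G# — 1 step.

1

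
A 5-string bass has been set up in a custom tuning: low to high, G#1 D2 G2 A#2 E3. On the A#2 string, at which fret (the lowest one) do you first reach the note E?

6

From A#2, count semitones up the chromatic scale until reaching E: A#–B–C–C#–D–D#–E — 6 steps.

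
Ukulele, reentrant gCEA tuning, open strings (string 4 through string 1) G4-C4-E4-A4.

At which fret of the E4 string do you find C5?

8

C5 is 8 semitones above the open E4 (E–F–F#–G–G#–A–A#–B–C), so it sits at fret 8.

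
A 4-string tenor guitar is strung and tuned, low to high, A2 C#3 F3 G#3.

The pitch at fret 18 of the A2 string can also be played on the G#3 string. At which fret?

7

Fret 18 on A2 is MIDI 45 + 18 = 63 (D#4). On the G#3 string (open MIDI 56), that pitch is 63 − 56 = fret 7.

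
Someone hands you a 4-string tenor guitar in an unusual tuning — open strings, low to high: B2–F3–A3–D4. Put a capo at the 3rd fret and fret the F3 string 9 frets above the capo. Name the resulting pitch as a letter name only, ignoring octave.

F

The capo raises the open F3 by 3 semitones to Ab3; fretting 9 more gives F3 + 3 + 9 = F3 + 12 semitones, landing on F.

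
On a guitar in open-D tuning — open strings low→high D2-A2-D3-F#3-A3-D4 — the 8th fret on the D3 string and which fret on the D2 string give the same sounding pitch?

20

D3 at fret 8 is D3 + 8 semitones = A#3.
The open D2 string is 12 semitones below the open D3, so the same pitch on the D2 string lies at fret 8 + 12 = 20.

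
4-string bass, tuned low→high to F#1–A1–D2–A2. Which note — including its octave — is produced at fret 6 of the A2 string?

D#3

A2 is MIDI 45. Adding 6 gives 51, which is D#3.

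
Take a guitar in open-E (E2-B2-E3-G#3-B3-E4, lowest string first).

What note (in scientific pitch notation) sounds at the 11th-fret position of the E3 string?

D#4

Each fret is one semitone, so E3 + 11 = D#4.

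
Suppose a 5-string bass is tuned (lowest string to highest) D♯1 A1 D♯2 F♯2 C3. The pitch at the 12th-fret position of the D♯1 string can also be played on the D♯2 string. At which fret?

Fret 12 on D♯1 is MIDI 27 + 12 = 39 (D♯2). On the D♯2 string (open MIDI 39), that pitch is 39 − 39 = fret 0.

0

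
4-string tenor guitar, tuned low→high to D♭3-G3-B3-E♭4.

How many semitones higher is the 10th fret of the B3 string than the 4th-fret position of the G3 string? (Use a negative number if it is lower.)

B3 at fret 10 → A4 (MIDI 69); G3 at fret 4 → B3 (MIDI 59).
69 − 59 = 10, so the two pitches are 10 semitones apart.

10 semitones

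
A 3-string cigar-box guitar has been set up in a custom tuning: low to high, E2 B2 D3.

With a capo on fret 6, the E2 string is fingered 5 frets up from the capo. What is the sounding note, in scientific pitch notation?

Eb3

The capo raises the open E2 by 6 semitones to Bb2; fretting 5 more gives E2 + 6 + 5 = E2 + 11 semitones = Eb3.
(Also written D#.)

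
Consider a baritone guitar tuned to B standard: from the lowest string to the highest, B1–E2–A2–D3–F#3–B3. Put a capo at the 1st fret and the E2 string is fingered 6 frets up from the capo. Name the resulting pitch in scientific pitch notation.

B2

The capo raises the open E2 by 1 semitone to F2; fretting 6 more gives E2 + 1 + 6 = E2 + 7 semitones = B2.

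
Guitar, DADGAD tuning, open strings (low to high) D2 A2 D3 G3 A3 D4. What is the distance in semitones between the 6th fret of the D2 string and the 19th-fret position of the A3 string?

D2 at fret 6 → G#2 (MIDI 44); A3 at fret 19 → E5 (MIDI 76).
44 − 76 = -32, so the two pitches are 32 semitones apart, with E5 the higher.

32 semitones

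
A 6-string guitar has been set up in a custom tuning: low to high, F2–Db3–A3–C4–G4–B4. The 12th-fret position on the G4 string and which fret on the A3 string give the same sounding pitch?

22

G4 at fret 12 is G4 + 12 semitones = G5.
The open A3 string is 10 semitones below the open G4, so the same pitch on the A3 string lies at fret 12 + 10 = 22.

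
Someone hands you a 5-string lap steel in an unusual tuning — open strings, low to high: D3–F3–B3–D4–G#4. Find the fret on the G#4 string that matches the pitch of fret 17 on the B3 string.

Fret 17 on B3 is MIDI 59 + 17 = 76 (E5). On the G#4 string (open MIDI 68), that pitch is 76 − 68 = fret 8.

8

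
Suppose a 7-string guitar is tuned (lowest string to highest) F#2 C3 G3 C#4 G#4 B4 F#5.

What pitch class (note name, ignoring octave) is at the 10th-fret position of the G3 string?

F

The open G3 string plus 10 semitones: G–G#–A–A#–…–D#–E–F.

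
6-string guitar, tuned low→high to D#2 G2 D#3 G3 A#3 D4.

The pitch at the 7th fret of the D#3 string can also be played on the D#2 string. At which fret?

D#3 at fret 7 is D#3 + 7 semitones = A#3.
The open D#2 string is 12 semitones below the open D#3, so the same pitch on the D#2 string lies at fret 7 + 12 = 19.

19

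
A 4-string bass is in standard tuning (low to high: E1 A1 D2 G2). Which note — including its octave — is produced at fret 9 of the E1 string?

C#2

The open E1 string plus 9 semitones: E–F–F#–G–G#–A–A#–B–C–C#.
The walk passes from B into C once, so the octave number goes from 1 to 2.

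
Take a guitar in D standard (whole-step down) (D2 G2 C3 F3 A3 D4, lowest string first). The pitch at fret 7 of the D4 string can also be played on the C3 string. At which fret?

21

Fret 7 on D4 is MIDI 62 + 7 = 69 (A4). On the C3 string (open MIDI 48), that pitch is 69 − 48 = fret 21.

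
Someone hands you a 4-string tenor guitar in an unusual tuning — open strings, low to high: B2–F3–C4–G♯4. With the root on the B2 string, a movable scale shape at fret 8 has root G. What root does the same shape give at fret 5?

Moving from fret 8 to fret 5 shifts the root by -3 semitones.
G down 3 semitones is E.

E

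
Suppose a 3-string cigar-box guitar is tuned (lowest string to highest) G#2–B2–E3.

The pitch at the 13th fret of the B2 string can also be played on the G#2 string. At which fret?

Fret 13 on B2 is MIDI 47 + 13 = 60 (C4). On the G#2 string (open MIDI 44), that pitch is 60 − 44 = fret 16.

16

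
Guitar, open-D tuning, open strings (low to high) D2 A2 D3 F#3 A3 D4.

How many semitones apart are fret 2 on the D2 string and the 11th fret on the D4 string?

D2 at fret 2 → E2 (MIDI 40); D4 at fret 11 → C#5 (MIDI 73).
40 − 73 = -33, so the two pitches are 33 semitones apart, with C#5 the higher.

33 semitones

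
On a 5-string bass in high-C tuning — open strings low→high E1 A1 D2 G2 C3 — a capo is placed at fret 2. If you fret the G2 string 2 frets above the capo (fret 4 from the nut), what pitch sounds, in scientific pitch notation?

B2

The capo raises the open G2 by 2 semitones to A2; fretting 2 more gives G2 + 2 + 2 = G2 + 4 semitones = B2.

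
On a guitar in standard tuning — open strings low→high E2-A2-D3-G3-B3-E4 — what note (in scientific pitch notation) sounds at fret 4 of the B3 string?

Each fret is one semitone, so B3 + 4 = D♯4.
(Equivalently spelled E♭4.)

D♯4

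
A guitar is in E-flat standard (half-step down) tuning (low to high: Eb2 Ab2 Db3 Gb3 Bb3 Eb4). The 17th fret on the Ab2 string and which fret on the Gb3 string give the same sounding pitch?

7

Ab2 at fret 17 is Ab2 + 17 semitones = Db4.
The open Gb3 string is 10 semitones above the open Ab2, so the same pitch on the Gb3 string lies at fret 17 − 10 = 7.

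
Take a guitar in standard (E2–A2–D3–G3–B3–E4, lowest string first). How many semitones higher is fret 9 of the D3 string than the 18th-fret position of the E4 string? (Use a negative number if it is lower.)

-23 semitones

D3 at fret 9 → B3 (MIDI 59); E4 at fret 18 → A♯5 (MIDI 82).
59 − 82 = -23, so the two pitches are 23 semitones apart.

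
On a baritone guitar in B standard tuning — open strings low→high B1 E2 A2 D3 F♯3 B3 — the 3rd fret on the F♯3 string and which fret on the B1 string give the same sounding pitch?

F♯3 at fret 3 is F♯3 + 3 semitones = A3.
The open B1 string is 19 semitones below the open F♯3, so the same pitch on the B1 string lies at fret 3 + 19 = 22.

22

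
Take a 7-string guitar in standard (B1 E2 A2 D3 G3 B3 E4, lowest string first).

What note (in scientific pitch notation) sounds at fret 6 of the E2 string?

A#2

The open E2 string plus 6 semitones: E–F–F#–G–G#–A–A#.
No B→C boundary is crossed, so the octave stays at 2.
(Equivalently spelled Bb2.)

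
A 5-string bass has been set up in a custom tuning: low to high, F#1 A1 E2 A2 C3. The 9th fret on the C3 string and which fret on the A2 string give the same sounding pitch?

12

C3 at fret 9 is C3 + 9 semitones = A3.
The open A2 string is 3 semitones below the open C3, so the same pitch on the A2 string lies at fret 9 + 3 = 12.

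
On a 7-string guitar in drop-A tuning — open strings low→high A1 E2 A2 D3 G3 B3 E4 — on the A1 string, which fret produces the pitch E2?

7

E2 is 7 semitones above the open A1 (A–A#–B–C–C#–D–D#–E), so it sits at fret 7.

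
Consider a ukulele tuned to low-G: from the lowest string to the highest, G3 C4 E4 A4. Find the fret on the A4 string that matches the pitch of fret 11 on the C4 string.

2

C4 at fret 11 is C4 + 11 semitones = B4.
The open A4 string is 9 semitones above the open C4, so the same pitch on the A4 string lies at fret 11 − 9 = 2.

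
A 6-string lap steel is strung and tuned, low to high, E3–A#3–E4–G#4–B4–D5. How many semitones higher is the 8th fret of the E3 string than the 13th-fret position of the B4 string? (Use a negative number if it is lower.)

E3 at fret 8 → C4 (MIDI 60); B4 at fret 13 → C6 (MIDI 84).
60 − 84 = -24, so the two pitches are 24 semitones apart.

-24 semitones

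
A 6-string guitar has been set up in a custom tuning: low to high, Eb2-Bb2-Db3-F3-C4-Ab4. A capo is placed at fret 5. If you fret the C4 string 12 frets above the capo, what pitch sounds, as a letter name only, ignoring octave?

F

The capo raises the open C4 by 5 semitones to F4; fretting 12 more gives C4 + 5 + 12 = C4 + 17 semitones, landing on F.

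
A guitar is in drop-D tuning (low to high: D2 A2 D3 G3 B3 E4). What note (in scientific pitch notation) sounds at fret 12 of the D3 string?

D4

D3 is MIDI 50. Adding 12 gives 62, which is D4.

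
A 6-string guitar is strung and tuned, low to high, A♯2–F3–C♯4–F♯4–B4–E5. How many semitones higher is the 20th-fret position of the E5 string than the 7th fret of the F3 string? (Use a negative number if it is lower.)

E5 at fret 20 → C7 (MIDI 96); F3 at fret 7 → C4 (MIDI 60).
96 − 60 = 36, so the two pitches are 36 semitones apart.

36 semitones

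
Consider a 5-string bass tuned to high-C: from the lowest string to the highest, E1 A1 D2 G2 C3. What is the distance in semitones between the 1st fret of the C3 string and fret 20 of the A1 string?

4 semitones

C3 at fret 1 → C♯3 (MIDI 49); A1 at fret 20 → F3 (MIDI 53).
49 − 53 = -4, so the two pitches are 4 semitones apart, with F3 the higher.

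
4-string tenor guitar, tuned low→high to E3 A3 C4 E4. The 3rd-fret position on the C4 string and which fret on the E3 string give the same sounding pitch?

11

Fret 3 on C4 is MIDI 60 + 3 = 63 (Eb4). On the E3 string (open MIDI 52), that pitch is 63 − 52 = fret 11.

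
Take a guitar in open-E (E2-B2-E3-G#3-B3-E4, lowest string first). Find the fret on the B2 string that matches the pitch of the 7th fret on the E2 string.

E2 at fret 7 is E2 + 7 semitones = B2.
The open B2 string is 7 semitones above the open E2, so the same pitch on the B2 string lies at fret 7 − 7 = 0.

0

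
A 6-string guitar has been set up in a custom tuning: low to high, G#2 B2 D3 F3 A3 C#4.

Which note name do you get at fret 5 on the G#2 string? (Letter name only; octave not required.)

G#2 is MIDI 44. Adding 5 gives 49; 49 mod 12 = 1, i.e. C#.

C#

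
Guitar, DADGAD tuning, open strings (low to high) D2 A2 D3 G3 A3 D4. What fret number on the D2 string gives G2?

G2 is 5 semitones above the open D2 (D–D#–E–F–F#–G), so it sits at fret 5.

5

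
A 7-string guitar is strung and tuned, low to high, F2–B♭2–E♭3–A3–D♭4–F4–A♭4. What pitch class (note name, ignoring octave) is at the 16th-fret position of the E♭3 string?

The open E♭3 string plus 16 semitones: Eb–E–F–Gb–…–F–Gb–G.

G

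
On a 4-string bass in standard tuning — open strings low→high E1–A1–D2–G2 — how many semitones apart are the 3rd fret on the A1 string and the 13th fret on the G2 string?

20 semitones

A1 at fret 3 → C2 (MIDI 36); G2 at fret 13 → G#3 (MIDI 56).
36 − 56 = -20, so the two pitches are 20 semitones apart, with G#3 the higher.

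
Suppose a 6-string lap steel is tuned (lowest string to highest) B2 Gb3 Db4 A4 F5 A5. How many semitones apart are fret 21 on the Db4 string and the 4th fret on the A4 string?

Db4 at fret 21 → Bb5 (MIDI 82); A4 at fret 4 → Db5 (MIDI 73).
82 − 73 = 9, so the two pitches are 9 semitones apart, with Bb5 the higher.

9 semitones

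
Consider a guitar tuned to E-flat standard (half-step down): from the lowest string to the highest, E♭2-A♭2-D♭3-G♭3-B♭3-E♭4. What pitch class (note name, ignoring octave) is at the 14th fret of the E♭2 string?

F

E♭2 is MIDI 39. Adding 14 gives 53; 53 mod 12 = 5, i.e. F.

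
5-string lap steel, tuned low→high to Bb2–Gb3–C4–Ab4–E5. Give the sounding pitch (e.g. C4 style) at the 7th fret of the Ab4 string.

Eb5

Ab4 is MIDI 68. Adding 7 gives 75, which is Eb5.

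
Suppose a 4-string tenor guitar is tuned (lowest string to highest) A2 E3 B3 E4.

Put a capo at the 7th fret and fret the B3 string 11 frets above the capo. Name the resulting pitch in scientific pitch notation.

The capo raises the open B3 by 7 semitones to G♭4; fretting 11 more gives B3 + 7 + 11 = B3 + 18 semitones = F5.

F5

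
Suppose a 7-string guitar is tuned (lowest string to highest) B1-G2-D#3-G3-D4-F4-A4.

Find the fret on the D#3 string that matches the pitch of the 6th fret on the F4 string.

20

Fret 6 on F4 is MIDI 65 + 6 = 71 (B4). On the D#3 string (open MIDI 51), that pitch is 71 − 51 = fret 20.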